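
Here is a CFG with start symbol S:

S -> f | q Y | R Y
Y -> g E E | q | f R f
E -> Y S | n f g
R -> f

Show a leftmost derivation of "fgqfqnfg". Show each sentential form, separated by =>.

S=>RY=>fY=>fgEE=>fgYSE=>fgqSE=>fgqRYE=>fgqfYE=>fgqfqE=>fgqfqnfg

S => RY   [S -> R Y]
RY => fY   [R -> f]
fY => fgEE   [Y -> g E E]
fgEE => fgYSE   [E -> Y S]
fgYSE => fgqSE   [Y -> q]
fgqSE => fgqRYE   [S -> R Y]
fgqRYE => fgqfYE   [R -> f]
fgqfYE => fgqfqE   [Y -> q]
fgqfqE => fgqfqnfg   [E -> n f g]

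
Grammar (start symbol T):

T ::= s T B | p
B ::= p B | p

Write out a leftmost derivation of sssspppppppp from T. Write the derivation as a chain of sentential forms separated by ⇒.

T⇒sTB⇒ssTBB⇒sssTBBB⇒ssssTBBBB⇒sssspBBBB⇒ssssppBBBB⇒sssspppBBB⇒ssssppppBBB⇒sssspppppBBB⇒ssssppppppBB⇒sssspppppppB⇒sssspppppppp

T ⇒ sTB   [T ::= s T B]
sTB ⇒ ssTBB   [T ::= s T B]
ssTBB ⇒ sssTBBB   [T ::= s T B]
sssTBBB ⇒ ssssTBBBB   [T ::= s T B]
ssssTBBBB ⇒ sssspBBBB   [T ::= p]
sssspBBBB ⇒ ssssppBBBB   [B ::= p B]
ssssppBBBB ⇒ sssspppBBB   [B ::= p]
sssspppBBB ⇒ ssssppppBBB   [B ::= p B]
ssssppppBBB ⇒ sssspppppBBB   [B ::= p B]
sssspppppBBB ⇒ ssssppppppBB   [B ::= p]
ssssppppppBB ⇒ sssspppppppB   [B ::= p]
sssspppppppB ⇒ sssspppppppp   [B ::= p]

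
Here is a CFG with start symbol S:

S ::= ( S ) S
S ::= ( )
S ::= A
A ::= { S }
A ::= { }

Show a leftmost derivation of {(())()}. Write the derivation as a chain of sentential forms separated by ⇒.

S ⇒ A ⇒ {S} ⇒ {(S)S} ⇒ {(())S} ⇒ {(())()}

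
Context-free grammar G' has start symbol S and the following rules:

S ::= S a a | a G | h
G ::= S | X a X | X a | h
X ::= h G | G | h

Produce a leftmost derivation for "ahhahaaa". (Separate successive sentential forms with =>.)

S=>aG=>aXa=>aGa=>aXaXa=>ahGaXa=>ahhaXa=>ahhaGa=>ahhaSa=>ahhaSaaa=>ahhahaaa

S => aG   [S ::= a G]
aG => aXa   [G ::= X a]
aXa => aGa   [X ::= G]
aGa => aXaXa   [G ::= X a X]
aXaXa => ahGaXa   [X ::= h G]
ahGaXa => ahhaXa   [G ::= h]
ahhaXa => ahhaGa   [X ::= G]
ahhaGa => ahhaSa   [G ::= S]
ahhaSa => ahhaSaaa   [S ::= S a a]
ahhaSaaa => ahhahaaa   [S ::= h]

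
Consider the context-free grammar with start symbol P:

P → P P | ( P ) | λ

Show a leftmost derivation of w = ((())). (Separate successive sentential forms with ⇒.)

P ⇒ (P)   [P → ( P )]
(P) ⇒ ((P))   [P → ( P )]
((P)) ⇒ ((PP))   [P → P P]
((PP)) ⇒ ((PPP))   [P → P P]
((PPP)) ⇒ ((PPPP))   [P → P P]
((PPPP)) ⇒ (((P)PPP))   [P → ( P )]
(((P)PPP)) ⇒ ((()PPP))   [P → λ]
((()PPP)) ⇒ ((()PP))   [P → λ]
((()PP)) ⇒ ((()P))   [P → λ]
((()P)) ⇒ ((()))   [P → λ]

P ⇒ (P) ⇒ ((P)) ⇒ ((PP)) ⇒ ((PPP)) ⇒ ((PPPP)) ⇒ (((P)PPP)) ⇒ ((()PPP)) ⇒ ((()PP)) ⇒ ((()P)) ⇒ ((()))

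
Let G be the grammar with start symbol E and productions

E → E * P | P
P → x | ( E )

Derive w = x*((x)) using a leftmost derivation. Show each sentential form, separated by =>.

E => E*P => P*P => x*P => x*(E) => x*(P) => x*((E)) => x*((P)) => x*((x))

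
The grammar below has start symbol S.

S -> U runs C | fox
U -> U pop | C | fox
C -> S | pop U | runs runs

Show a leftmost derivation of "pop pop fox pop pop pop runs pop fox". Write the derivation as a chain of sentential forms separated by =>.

S => U runs C => C runs C => pop U runs C => pop U pop runs C => pop U pop pop runs C => pop U pop pop pop runs C => pop C pop pop pop runs C => pop pop U pop pop pop runs C => pop pop fox pop pop pop runs C => pop pop fox pop pop pop runs pop U => pop pop fox pop pop pop runs pop fox

S => U runs C   [S -> U runs C]
U runs C => C runs C   [U -> C]
C runs C => pop U runs C   [C -> pop U]
pop U runs C => pop U pop runs C   [U -> U pop]
pop U pop runs C => pop U pop pop runs C   [U -> U pop]
pop U pop pop runs C => pop U pop pop pop runs C   [U -> U pop]
pop U pop pop pop runs C => pop C pop pop pop runs C   [U -> C]
pop C pop pop pop runs C => pop pop U pop pop pop runs C   [C -> pop U]
pop pop U pop pop pop runs C => pop pop fox pop pop pop runs C   [U -> fox]
pop pop fox pop pop pop runs C => pop pop fox pop pop pop runs pop U   [C -> pop U]
pop pop fox pop pop pop runs pop U => pop pop fox pop pop pop runs pop fox   [U -> fox]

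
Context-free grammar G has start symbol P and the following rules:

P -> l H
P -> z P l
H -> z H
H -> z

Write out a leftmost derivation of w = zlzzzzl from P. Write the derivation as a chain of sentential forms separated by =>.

P => zPl   [P -> z P l]
zPl => zlHl   [P -> l H]
zlHl => zlzHl   [H -> z H]
zlzHl => zlzzHl   [H -> z H]
zlzzHl => zlzzzHl   [H -> z H]
zlzzzHl => zlzzzzl   [H -> z]

P => zPl => zlHl => zlzHl => zlzzHl => zlzzzHl => zlzzzzl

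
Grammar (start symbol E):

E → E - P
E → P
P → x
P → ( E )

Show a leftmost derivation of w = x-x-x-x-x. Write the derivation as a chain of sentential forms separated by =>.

E => E-P => E-P-P => E-P-P-P => E-P-P-P-P => P-P-P-P-P => x-P-P-P-P => x-x-P-P-P => x-x-x-P-P => x-x-x-x-P => x-x-x-x-x

E => E-P   [E → E - P]
E-P => E-P-P   [E → E - P]
E-P-P => E-P-P-P   [E → E - P]
E-P-P-P => E-P-P-P-P   [E → E - P]
E-P-P-P-P => P-P-P-P-P   [E → P]
P-P-P-P-P => x-P-P-P-P   [P → x]
x-P-P-P-P => x-x-P-P-P   [P → x]
x-x-P-P-P => x-x-x-P-P   [P → x]
x-x-x-P-P => x-x-x-x-P   [P → x]
x-x-x-x-P => x-x-x-x-x   [P → x]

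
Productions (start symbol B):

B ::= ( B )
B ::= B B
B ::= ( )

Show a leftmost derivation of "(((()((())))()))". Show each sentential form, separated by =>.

B=>(B)=>((B))=>((BB))=>(((B)B))=>(((BB)B))=>(((()B)B))=>(((()(B))B))=>(((()((B)))B))=>(((()((())))B))=>(((()((())))()))

B => (B)   [B ::= ( B )]
(B) => ((B))   [B ::= ( B )]
((B)) => ((BB))   [B ::= B B]
((BB)) => (((B)B))   [B ::= ( B )]
(((B)B)) => (((BB)B))   [B ::= B B]
(((BB)B)) => (((()B)B))   [B ::= ( )]
(((()B)B)) => (((()(B))B))   [B ::= ( B )]
(((()(B))B)) => (((()((B)))B))   [B ::= ( B )]
(((()((B)))B)) => (((()((())))B))   [B ::= ( )]
(((()((())))B)) => (((()((())))()))   [B ::= ( )]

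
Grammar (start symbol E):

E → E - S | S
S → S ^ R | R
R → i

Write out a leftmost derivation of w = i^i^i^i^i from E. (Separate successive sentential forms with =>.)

E => S => S^R => S^R^R => S^R^R^R => S^R^R^R^R => R^R^R^R^R => i^R^R^R^R => i^i^R^R^R => i^i^i^R^R => i^i^i^i^R => i^i^i^i^i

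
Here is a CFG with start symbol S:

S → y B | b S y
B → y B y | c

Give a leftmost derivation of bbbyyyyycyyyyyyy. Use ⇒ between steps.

S ⇒ bSy ⇒ bbSyy ⇒ bbbSyyy ⇒ bbbyByyy ⇒ bbbyyByyyy ⇒ bbbyyyByyyyy ⇒ bbbyyyyByyyyyy ⇒ bbbyyyyyByyyyyyy ⇒ bbbyyyyycyyyyyyy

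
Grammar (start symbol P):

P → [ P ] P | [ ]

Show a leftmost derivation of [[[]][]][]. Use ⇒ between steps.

P ⇒ [P]P ⇒ [[P]P]P ⇒ [[[]]P]P ⇒ [[[]][]]P ⇒ [[[]][]][]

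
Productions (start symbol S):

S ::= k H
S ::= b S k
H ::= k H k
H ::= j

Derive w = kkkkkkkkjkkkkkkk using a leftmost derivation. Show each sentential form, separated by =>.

S => kH => kkHk => kkkHkk => kkkkHkkk => kkkkkHkkkk => kkkkkkHkkkkk => kkkkkkkHkkkkkk => kkkkkkkkHkkkkkkk => kkkkkkkkjkkkkkkk

S => kH   [S ::= k H]
kH => kkHk   [H ::= k H k]
kkHk => kkkHkk   [H ::= k H k]
kkkHkk => kkkkHkkk   [H ::= k H k]
kkkkHkkk => kkkkkHkkkk   [H ::= k H k]
kkkkkHkkkk => kkkkkkHkkkkk   [H ::= k H k]
kkkkkkHkkkkk => kkkkkkkHkkkkkk   [H ::= k H k]
kkkkkkkHkkkkkk => kkkkkkkkHkkkkkkk   [H ::= k H k]
kkkkkkkkHkkkkkkk => kkkkkkkkjkkkkkkk   [H ::= j]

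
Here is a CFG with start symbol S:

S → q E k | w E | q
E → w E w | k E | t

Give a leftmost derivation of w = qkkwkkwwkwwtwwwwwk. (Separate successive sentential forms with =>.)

S => qEk => qkEk => qkkEk => qkkwEwk => qkkwkEwk => qkkwkkEwk => qkkwkkwEwwk => qkkwkkwwEwwwk => qkkwkkwwkEwwwk => qkkwkkwwkwEwwwwk => qkkwkkwwkwwEwwwwwk => qkkwkkwwkwwtwwwwwk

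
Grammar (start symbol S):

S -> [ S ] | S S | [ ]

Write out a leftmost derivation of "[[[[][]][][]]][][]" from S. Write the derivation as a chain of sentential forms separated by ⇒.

S ⇒ SS ⇒ SSS ⇒ [S]SS ⇒ [[S]]SS ⇒ [[SS]]SS ⇒ [[SSS]]SS ⇒ [[[S]SS]]SS ⇒ [[[SS]SS]]SS ⇒ [[[[]S]SS]]SS ⇒ [[[[][]]SS]]SS ⇒ [[[[][]][]S]]SS ⇒ [[[[][]][][]]]SS ⇒ [[[[][]][][]]][]S ⇒ [[[[][]][][]]][][]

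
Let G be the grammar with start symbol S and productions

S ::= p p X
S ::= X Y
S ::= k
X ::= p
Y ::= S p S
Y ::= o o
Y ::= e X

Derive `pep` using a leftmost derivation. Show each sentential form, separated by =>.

S => XY   [S ::= X Y]
XY => pY   [X ::= p]
pY => peX   [Y ::= e X]
peX => pep   [X ::= p]

S => XY => pY => peX => pep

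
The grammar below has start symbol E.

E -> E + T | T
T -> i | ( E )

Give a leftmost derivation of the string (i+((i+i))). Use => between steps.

E=>T=>(E)=>(E+T)=>(T+T)=>(i+T)=>(i+(E))=>(i+(T))=>(i+((E)))=>(i+((E+T)))=>(i+((T+T)))=>(i+((i+T)))=>(i+((i+i)))

E => T   [E -> T]
T => (E)   [T -> ( E )]
(E) => (E+T)   [E -> E + T]
(E+T) => (T+T)   [E -> T]
(T+T) => (i+T)   [T -> i]
(i+T) => (i+(E))   [T -> ( E )]
(i+(E)) => (i+(T))   [E -> T]
(i+(T)) => (i+((E)))   [T -> ( E )]
(i+((E))) => (i+((E+T)))   [E -> E + T]
(i+((E+T))) => (i+((T+T)))   [E -> T]
(i+((T+T))) => (i+((i+T)))   [T -> i]
(i+((i+T))) => (i+((i+i)))   [T -> i]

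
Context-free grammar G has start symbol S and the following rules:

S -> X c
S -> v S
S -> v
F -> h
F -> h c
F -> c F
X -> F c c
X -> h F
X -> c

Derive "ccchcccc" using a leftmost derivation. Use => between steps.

S => Xc => Fccc => cFccc => ccFccc => cccFccc => ccchcccc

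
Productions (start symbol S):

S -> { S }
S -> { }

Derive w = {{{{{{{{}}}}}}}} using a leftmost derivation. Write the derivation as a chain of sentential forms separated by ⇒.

S ⇒ {S}   [S -> { S }]
{S} ⇒ {{S}}   [S -> { S }]
{{S}} ⇒ {{{S}}}   [S -> { S }]
{{{S}}} ⇒ {{{{S}}}}   [S -> { S }]
{{{{S}}}} ⇒ {{{{{S}}}}}   [S -> { S }]
{{{{{S}}}}} ⇒ {{{{{{S}}}}}}   [S -> { S }]
{{{{{{S}}}}}} ⇒ {{{{{{{S}}}}}}}   [S -> { S }]
{{{{{{{S}}}}}}} ⇒ {{{{{{{{}}}}}}}}   [S -> { }]

S ⇒ {S} ⇒ {{S}} ⇒ {{{S}}} ⇒ {{{{S}}}} ⇒ {{{{{S}}}}} ⇒ {{{{{{S}}}}}} ⇒ {{{{{{{S}}}}}}} ⇒ {{{{{{{{}}}}}}}}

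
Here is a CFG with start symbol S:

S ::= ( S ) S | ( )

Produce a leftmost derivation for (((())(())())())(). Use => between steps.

S=>(S)S=>((S)S)S=>(((S)S)S)S=>(((())S)S)S=>(((())(S)S)S)S=>(((())(())S)S)S=>(((())(())())S)S=>(((())(())())())S=>(((())(())())())()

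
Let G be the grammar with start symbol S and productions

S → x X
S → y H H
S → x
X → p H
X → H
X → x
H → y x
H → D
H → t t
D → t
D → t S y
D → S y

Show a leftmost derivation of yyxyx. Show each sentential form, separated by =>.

S => yHH   [S → y H H]
yHH => yyxH   [H → y x]
yyxH => yyxyx   [H → y x]

S => yHH => yyxH => yyxyx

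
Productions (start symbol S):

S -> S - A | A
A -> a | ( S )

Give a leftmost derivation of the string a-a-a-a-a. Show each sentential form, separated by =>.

S => S-A => S-A-A => S-A-A-A => S-A-A-A-A => A-A-A-A-A => a-A-A-A-A => a-a-A-A-A => a-a-a-A-A => a-a-a-a-A => a-a-a-a-a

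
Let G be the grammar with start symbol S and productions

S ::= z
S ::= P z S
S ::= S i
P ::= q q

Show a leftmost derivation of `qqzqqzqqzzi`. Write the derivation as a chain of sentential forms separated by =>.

S => PzS => qqzS => qqzPzS => qqzqqzS => qqzqqzPzS => qqzqqzqqzS => qqzqqzqqzSi => qqzqqzqqzzi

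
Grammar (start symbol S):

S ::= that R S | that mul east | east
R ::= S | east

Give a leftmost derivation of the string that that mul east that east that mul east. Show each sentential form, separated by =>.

S => that R S   [S ::= that R S]
that R S => that S S   [R ::= S]
that S S => that that mul east S   [S ::= that mul east]
that that mul east S => that that mul east that R S   [S ::= that R S]
that that mul east that R S => that that mul east that S S   [R ::= S]
that that mul east that S S => that that mul east that east S   [S ::= east]
that that mul east that east S => that that mul east that east that mul east   [S ::= that mul east]

S => that R S => that S S => that that mul east S => that that mul east that R S => that that mul east that S S => that that mul east that east S => that that mul east that east that mul east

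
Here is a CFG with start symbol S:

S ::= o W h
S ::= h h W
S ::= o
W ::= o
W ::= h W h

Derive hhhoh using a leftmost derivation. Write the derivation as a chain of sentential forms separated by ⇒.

S⇒hhW⇒hhhWh⇒hhhoh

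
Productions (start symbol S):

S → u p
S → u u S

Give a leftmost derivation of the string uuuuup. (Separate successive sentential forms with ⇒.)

S ⇒ uuS   [S → u u S]
uuS ⇒ uuuuS   [S → u u S]
uuuuS ⇒ uuuuup   [S → u p]

S ⇒ uuS ⇒ uuuuS ⇒ uuuuup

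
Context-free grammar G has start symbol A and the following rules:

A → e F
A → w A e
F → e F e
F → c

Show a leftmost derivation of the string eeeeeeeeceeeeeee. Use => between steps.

A => eF   [A → e F]
eF => eeFe   [F → e F e]
eeFe => eeeFee   [F → e F e]
eeeFee => eeeeFeee   [F → e F e]
eeeeFeee => eeeeeFeeee   [F → e F e]
eeeeeFeeee => eeeeeeFeeeee   [F → e F e]
eeeeeeFeeeee => eeeeeeeFeeeeee   [F → e F e]
eeeeeeeFeeeeee => eeeeeeeeFeeeeeee   [F → e F e]
eeeeeeeeFeeeeeee => eeeeeeeeceeeeeee   [F → c]

A=>eF=>eeFe=>eeeFee=>eeeeFeee=>eeeeeFeeee=>eeeeeeFeeeee=>eeeeeeeFeeeeee=>eeeeeeeeFeeeeeee=>eeeeeeeeceeeeeee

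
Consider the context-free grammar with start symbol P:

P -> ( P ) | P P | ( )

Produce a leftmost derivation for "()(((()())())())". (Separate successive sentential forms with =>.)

P => PP => ()P => ()(P) => ()(PP) => ()((P)P) => ()((PP)P) => ()(((P)P)P) => ()(((PP)P)P) => ()(((()P)P)P) => ()(((()())P)P) => ()(((()())())P) => ()(((()())())())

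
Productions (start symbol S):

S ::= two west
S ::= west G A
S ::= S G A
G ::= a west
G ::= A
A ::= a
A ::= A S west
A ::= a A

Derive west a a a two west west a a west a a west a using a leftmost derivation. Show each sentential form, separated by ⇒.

S ⇒ S G A   [S ::= S G A]
S G A ⇒ S G A G A   [S ::= S G A]
S G A G A ⇒ west G A G A G A   [S ::= west G A]
west G A G A G A ⇒ west A A G A G A   [G ::= A]
west A A G A G A ⇒ west a A A G A G A   [A ::= a A]
west a A A G A G A ⇒ west a a A A G A G A   [A ::= a A]
west a a A A G A G A ⇒ west a a A S west A G A G A   [A ::= A S west]
west a a A S west A G A G A ⇒ west a a a S west A G A G A   [A ::= a]
west a a a S west A G A G A ⇒ west a a a two west west A G A G A   [S ::= two west]
west a a a two west west A G A G A ⇒ west a a a two west west a G A G A   [A ::= a]
west a a a two west west a G A G A ⇒ west a a a two west west a a west A G A   [G ::= a west]
west a a a two west west a a west A G A ⇒ west a a a two west west a a west a G A   [A ::= a]
west a a a two west west a a west a G A ⇒ west a a a two west west a a west a a west A   [G ::= a west]
west a a a two west west a a west a a west A ⇒ west a a a two west west a a west a a west a   [A ::= a]

S ⇒ S G A ⇒ S G A G A ⇒ west G A G A G A ⇒ west A A G A G A ⇒ west a A A G A G A ⇒ west a a A A G A G A ⇒ west a a A S west A G A G A ⇒ west a a a S west A G A G A ⇒ west a a a two west west A G A G A ⇒ west a a a two west west a G A G A ⇒ west a a a two west west a a west A G A ⇒ west a a a two west west a a west a G A ⇒ west a a a two west west a a west a a west A ⇒ west a a a two west west a a west a a west a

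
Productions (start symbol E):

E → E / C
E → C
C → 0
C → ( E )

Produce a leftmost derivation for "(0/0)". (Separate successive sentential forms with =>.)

E=>C=>(E)=>(E/C)=>(C/C)=>(0/C)=>(0/0)

E => C   [E → C]
C => (E)   [C → ( E )]
(E) => (E/C)   [E → E / C]
(E/C) => (C/C)   [E → C]
(C/C) => (0/C)   [C → 0]
(0/C) => (0/0)   [C → 0]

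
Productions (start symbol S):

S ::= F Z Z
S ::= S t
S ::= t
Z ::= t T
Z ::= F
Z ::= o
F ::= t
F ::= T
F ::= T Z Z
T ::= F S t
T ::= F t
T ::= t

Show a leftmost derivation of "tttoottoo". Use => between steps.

S=>FZZ=>TZZ=>FStZZ=>TZZStZZ=>FStZZStZZ=>tStZZStZZ=>tttZZStZZ=>tttoZStZZ=>tttooStZZ=>tttoottZZ=>tttoottoZ=>tttoottoo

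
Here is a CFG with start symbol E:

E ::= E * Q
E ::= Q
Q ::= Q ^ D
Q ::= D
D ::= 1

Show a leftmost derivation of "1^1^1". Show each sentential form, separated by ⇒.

E ⇒ Q   [E ::= Q]
Q ⇒ Q^D   [Q ::= Q ^ D]
Q^D ⇒ Q^D^D   [Q ::= Q ^ D]
Q^D^D ⇒ D^D^D   [Q ::= D]
D^D^D ⇒ 1^D^D   [D ::= 1]
1^D^D ⇒ 1^1^D   [D ::= 1]
1^1^D ⇒ 1^1^1   [D ::= 1]

E ⇒ Q ⇒ Q^D ⇒ Q^D^D ⇒ D^D^D ⇒ 1^D^D ⇒ 1^1^D ⇒ 1^1^1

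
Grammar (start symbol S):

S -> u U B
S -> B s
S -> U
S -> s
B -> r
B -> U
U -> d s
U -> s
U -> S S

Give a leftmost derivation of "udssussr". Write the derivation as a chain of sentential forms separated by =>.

S => uUB => udsB => udsU => udsSS => udssS => udssuUB => udssuSSB => udssusSB => udssussB => udssussr

S => uUB   [S -> u U B]
uUB => udsB   [U -> d s]
udsB => udsU   [B -> U]
udsU => udsSS   [U -> S S]
udsSS => udssS   [S -> s]
udssS => udssuUB   [S -> u U B]
udssuUB => udssuSSB   [U -> S S]
udssuSSB => udssusSB   [S -> s]
udssusSB => udssussB   [S -> s]
udssussB => udssussr   [B -> r]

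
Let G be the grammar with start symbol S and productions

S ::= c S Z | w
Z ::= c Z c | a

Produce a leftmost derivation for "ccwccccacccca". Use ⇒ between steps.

S ⇒ cSZ   [S ::= c S Z]
cSZ ⇒ ccSZZ   [S ::= c S Z]
ccSZZ ⇒ ccwZZ   [S ::= w]
ccwZZ ⇒ ccwcZcZ   [Z ::= c Z c]
ccwcZcZ ⇒ ccwccZccZ   [Z ::= c Z c]
ccwccZccZ ⇒ ccwcccZcccZ   [Z ::= c Z c]
ccwcccZcccZ ⇒ ccwccccZccccZ   [Z ::= c Z c]
ccwccccZccccZ ⇒ ccwccccaccccZ   [Z ::= a]
ccwccccaccccZ ⇒ ccwccccacccca   [Z ::= a]

S⇒cSZ⇒ccSZZ⇒ccwZZ⇒ccwcZcZ⇒ccwccZccZ⇒ccwcccZcccZ⇒ccwccccZccccZ⇒ccwccccaccccZ⇒ccwccccacccca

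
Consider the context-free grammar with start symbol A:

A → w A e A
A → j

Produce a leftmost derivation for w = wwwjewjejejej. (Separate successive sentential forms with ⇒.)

A ⇒ wAeA ⇒ wwAeAeA ⇒ wwwAeAeAeA ⇒ wwwjeAeAeA ⇒ wwwjewAeAeAeA ⇒ wwwjewjeAeAeA ⇒ wwwjewjejeAeA ⇒ wwwjewjejejeA ⇒ wwwjewjejejej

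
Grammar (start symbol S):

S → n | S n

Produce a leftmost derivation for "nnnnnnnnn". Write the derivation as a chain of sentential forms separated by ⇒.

S ⇒ Sn   [S → S n]
Sn ⇒ Snn   [S → S n]
Snn ⇒ Snnn   [S → S n]
Snnn ⇒ Snnnn   [S → S n]
Snnnn ⇒ Snnnnn   [S → S n]
Snnnnn ⇒ Snnnnnn   [S → S n]
Snnnnnn ⇒ Snnnnnnn   [S → S n]
Snnnnnnn ⇒ Snnnnnnnn   [S → S n]
Snnnnnnnn ⇒ nnnnnnnnn   [S → n]

S⇒Sn⇒Snn⇒Snnn⇒Snnnn⇒Snnnnn⇒Snnnnnn⇒Snnnnnnn⇒Snnnnnnnn⇒nnnnnnnnn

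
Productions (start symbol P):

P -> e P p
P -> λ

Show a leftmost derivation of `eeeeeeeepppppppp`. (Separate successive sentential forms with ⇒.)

P ⇒ ePp ⇒ eePpp ⇒ eeePppp ⇒ eeeePpppp ⇒ eeeeePppppp ⇒ eeeeeePpppppp ⇒ eeeeeeePppppppp ⇒ eeeeeeeePpppppppp ⇒ eeeeeeeepppppppp

P ⇒ ePp   [P -> e P p]
ePp ⇒ eePpp   [P -> e P p]
eePpp ⇒ eeePppp   [P -> e P p]
eeePppp ⇒ eeeePpppp   [P -> e P p]
eeeePpppp ⇒ eeeeePppppp   [P -> e P p]
eeeeePppppp ⇒ eeeeeePpppppp   [P -> e P p]
eeeeeePpppppp ⇒ eeeeeeePppppppp   [P -> e P p]
eeeeeeePppppppp ⇒ eeeeeeeePpppppppp   [P -> e P p]
eeeeeeeePpppppppp ⇒ eeeeeeeepppppppp   [P -> λ]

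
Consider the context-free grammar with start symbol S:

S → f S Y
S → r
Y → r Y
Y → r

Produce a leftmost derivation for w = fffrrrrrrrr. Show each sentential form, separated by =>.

S => fSY   [S → f S Y]
fSY => ffSYY   [S → f S Y]
ffSYY => fffSYYY   [S → f S Y]
fffSYYY => fffrYYY   [S → r]
fffrYYY => fffrrYY   [Y → r]
fffrrYY => fffrrrYY   [Y → r Y]
fffrrrYY => fffrrrrYY   [Y → r Y]
fffrrrrYY => fffrrrrrY   [Y → r]
fffrrrrrY => fffrrrrrrY   [Y → r Y]
fffrrrrrrY => fffrrrrrrrY   [Y → r Y]
fffrrrrrrrY => fffrrrrrrrr   [Y → r]

S => fSY => ffSYY => fffSYYY => fffrYYY => fffrrYY => fffrrrYY => fffrrrrYY => fffrrrrrY => fffrrrrrrY => fffrrrrrrrY => fffrrrrrrrr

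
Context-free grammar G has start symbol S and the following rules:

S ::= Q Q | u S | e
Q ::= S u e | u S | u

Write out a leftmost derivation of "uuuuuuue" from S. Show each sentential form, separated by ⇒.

S ⇒ uS ⇒ uuS ⇒ uuQQ ⇒ uuuQ ⇒ uuuSue ⇒ uuuuSue ⇒ uuuuQQue ⇒ uuuuuQue ⇒ uuuuuuue

S ⇒ uS   [S ::= u S]
uS ⇒ uuS   [S ::= u S]
uuS ⇒ uuQQ   [S ::= Q Q]
uuQQ ⇒ uuuQ   [Q ::= u]
uuuQ ⇒ uuuSue   [Q ::= S u e]
uuuSue ⇒ uuuuSue   [S ::= u S]
uuuuSue ⇒ uuuuQQue   [S ::= Q Q]
uuuuQQue ⇒ uuuuuQue   [Q ::= u]
uuuuuQue ⇒ uuuuuuue   [Q ::= u]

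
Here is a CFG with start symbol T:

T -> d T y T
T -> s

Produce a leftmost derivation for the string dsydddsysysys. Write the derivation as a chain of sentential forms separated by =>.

T => dTyT   [T -> d T y T]
dTyT => dsyT   [T -> s]
dsyT => dsydTyT   [T -> d T y T]
dsydTyT => dsyddTyTyT   [T -> d T y T]
dsyddTyTyT => dsydddTyTyTyT   [T -> d T y T]
dsydddTyTyTyT => dsydddsyTyTyT   [T -> s]
dsydddsyTyTyT => dsydddsysyTyT   [T -> s]
dsydddsysyTyT => dsydddsysysyT   [T -> s]
dsydddsysysyT => dsydddsysysys   [T -> s]

T => dTyT => dsyT => dsydTyT => dsyddTyTyT => dsydddTyTyTyT => dsydddsyTyTyT => dsydddsysyTyT => dsydddsysysyT => dsydddsysysys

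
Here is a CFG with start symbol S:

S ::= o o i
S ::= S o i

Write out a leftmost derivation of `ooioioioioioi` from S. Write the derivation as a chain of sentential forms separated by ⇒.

S ⇒ Soi ⇒ Soioi ⇒ Soioioi ⇒ Soioioioi ⇒ Soioioioioi ⇒ ooioioioioioi

S ⇒ Soi   [S ::= S o i]
Soi ⇒ Soioi   [S ::= S o i]
Soioi ⇒ Soioioi   [S ::= S o i]
Soioioi ⇒ Soioioioi   [S ::= S o i]
Soioioioi ⇒ Soioioioioi   [S ::= S o i]
Soioioioioi ⇒ ooioioioioioi   [S ::= o o i]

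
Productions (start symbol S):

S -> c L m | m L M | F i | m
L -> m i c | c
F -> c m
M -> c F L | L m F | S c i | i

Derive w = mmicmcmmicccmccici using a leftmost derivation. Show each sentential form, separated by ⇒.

S ⇒ mLM ⇒ mmicM ⇒ mmicSci ⇒ mmicmLMci ⇒ mmicmcMci ⇒ mmicmcScici ⇒ mmicmcmLMcici ⇒ mmicmcmmicMcici ⇒ mmicmcmmiccFLcici ⇒ mmicmcmmicccmLcici ⇒ mmicmcmmicccmccici

S ⇒ mLM   [S -> m L M]
mLM ⇒ mmicM   [L -> m i c]
mmicM ⇒ mmicSci   [M -> S c i]
mmicSci ⇒ mmicmLMci   [S -> m L M]
mmicmLMci ⇒ mmicmcMci   [L -> c]
mmicmcMci ⇒ mmicmcScici   [M -> S c i]
mmicmcScici ⇒ mmicmcmLMcici   [S -> m L M]
mmicmcmLMcici ⇒ mmicmcmmicMcici   [L -> m i c]
mmicmcmmicMcici ⇒ mmicmcmmiccFLcici   [M -> c F L]
mmicmcmmiccFLcici ⇒ mmicmcmmicccmLcici   [F -> c m]
mmicmcmmicccmLcici ⇒ mmicmcmmicccmccici   [L -> c]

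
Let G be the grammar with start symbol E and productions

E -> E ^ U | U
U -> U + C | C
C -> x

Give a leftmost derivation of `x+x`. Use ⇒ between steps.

E ⇒ U ⇒ U+C ⇒ C+C ⇒ x+C ⇒ x+x

E ⇒ U   [E -> U]
U ⇒ U+C   [U -> U + C]
U+C ⇒ C+C   [U -> C]
C+C ⇒ x+C   [C -> x]
x+C ⇒ x+x   [C -> x]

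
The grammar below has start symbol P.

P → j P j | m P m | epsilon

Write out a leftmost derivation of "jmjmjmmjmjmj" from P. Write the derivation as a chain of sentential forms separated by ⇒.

P⇒jPj⇒jmPmj⇒jmjPjmj⇒jmjmPmjmj⇒jmjmjPjmjmj⇒jmjmjmPmjmjmj⇒jmjmjmmjmjmj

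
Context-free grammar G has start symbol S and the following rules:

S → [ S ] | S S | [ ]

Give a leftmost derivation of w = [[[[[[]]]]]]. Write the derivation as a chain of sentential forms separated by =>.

S => [S]   [S → [ S ]]
[S] => [[S]]   [S → [ S ]]
[[S]] => [[[S]]]   [S → [ S ]]
[[[S]]] => [[[[S]]]]   [S → [ S ]]
[[[[S]]]] => [[[[[S]]]]]   [S → [ S ]]
[[[[[S]]]]] => [[[[[[]]]]]]   [S → [ ]]

S => [S] => [[S]] => [[[S]]] => [[[[S]]]] => [[[[[S]]]]] => [[[[[[]]]]]]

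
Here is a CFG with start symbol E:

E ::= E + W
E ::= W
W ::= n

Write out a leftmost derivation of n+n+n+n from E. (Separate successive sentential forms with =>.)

E => E+W   [E ::= E + W]
E+W => E+W+W   [E ::= E + W]
E+W+W => E+W+W+W   [E ::= E + W]
E+W+W+W => W+W+W+W   [E ::= W]
W+W+W+W => n+W+W+W   [W ::= n]
n+W+W+W => n+n+W+W   [W ::= n]
n+n+W+W => n+n+n+W   [W ::= n]
n+n+n+W => n+n+n+n   [W ::= n]

E => E+W => E+W+W => E+W+W+W => W+W+W+W => n+W+W+W => n+n+W+W => n+n+n+W => n+n+n+n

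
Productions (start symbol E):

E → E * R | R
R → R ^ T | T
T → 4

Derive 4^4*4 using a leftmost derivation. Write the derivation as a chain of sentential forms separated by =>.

E=>E*R=>R*R=>R^T*R=>T^T*R=>4^T*R=>4^4*R=>4^4*T=>4^4*4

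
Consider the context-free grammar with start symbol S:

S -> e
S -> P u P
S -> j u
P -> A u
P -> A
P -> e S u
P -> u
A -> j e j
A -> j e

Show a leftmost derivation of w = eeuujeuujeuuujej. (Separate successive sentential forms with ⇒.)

S ⇒ PuP ⇒ eSuuP ⇒ ePuPuuP ⇒ eeSuuPuuP ⇒ eePuPuuPuuP ⇒ eeuuPuuPuuP ⇒ eeuuAuuPuuP ⇒ eeuujeuuPuuP ⇒ eeuujeuuAuuuP ⇒ eeuujeuujeuuuP ⇒ eeuujeuujeuuuA ⇒ eeuujeuujeuuujej

S ⇒ PuP   [S -> P u P]
PuP ⇒ eSuuP   [P -> e S u]
eSuuP ⇒ ePuPuuP   [S -> P u P]
ePuPuuP ⇒ eeSuuPuuP   [P -> e S u]
eeSuuPuuP ⇒ eePuPuuPuuP   [S -> P u P]
eePuPuuPuuP ⇒ eeuuPuuPuuP   [P -> u]
eeuuPuuPuuP ⇒ eeuuAuuPuuP   [P -> A]
eeuuAuuPuuP ⇒ eeuujeuuPuuP   [A -> j e]
eeuujeuuPuuP ⇒ eeuujeuuAuuuP   [P -> A u]
eeuujeuuAuuuP ⇒ eeuujeuujeuuuP   [A -> j e]
eeuujeuujeuuuP ⇒ eeuujeuujeuuuA   [P -> A]
eeuujeuujeuuuA ⇒ eeuujeuujeuuujej   [A -> j e j]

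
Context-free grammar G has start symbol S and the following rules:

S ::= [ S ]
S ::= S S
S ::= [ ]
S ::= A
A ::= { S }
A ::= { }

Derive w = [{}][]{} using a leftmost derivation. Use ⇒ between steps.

S⇒SS⇒SSS⇒[S]SS⇒[A]SS⇒[{}]SS⇒[{}][]S⇒[{}][]A⇒[{}][]{}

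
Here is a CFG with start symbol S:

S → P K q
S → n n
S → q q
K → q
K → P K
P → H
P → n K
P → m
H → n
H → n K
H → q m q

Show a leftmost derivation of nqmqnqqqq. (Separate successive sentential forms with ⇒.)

S ⇒ PKq ⇒ nKKq ⇒ nPKKq ⇒ nHKKq ⇒ nqmqKKq ⇒ nqmqPKKq ⇒ nqmqnKKKq ⇒ nqmqnqKKq ⇒ nqmqnqqKq ⇒ nqmqnqqqq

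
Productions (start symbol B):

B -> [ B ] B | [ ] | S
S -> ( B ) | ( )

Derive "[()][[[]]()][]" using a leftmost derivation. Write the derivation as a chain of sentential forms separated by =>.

B => [B]B => [S]B => [()]B => [()][B]B => [()][[B]B]B => [()][[[]]B]B => [()][[[]]S]B => [()][[[]]()]B => [()][[[]]()][]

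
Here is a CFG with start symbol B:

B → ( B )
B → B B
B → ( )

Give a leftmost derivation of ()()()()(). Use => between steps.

B => BB => BBB => BBBB => BBBBB => ()BBBB => ()()BBB => ()()()BB => ()()()()B => ()()()()()

B => BB   [B → B B]
BB => BBB   [B → B B]
BBB => BBBB   [B → B B]
BBBB => BBBBB   [B → B B]
BBBBB => ()BBBB   [B → ( )]
()BBBB => ()()BBB   [B → ( )]
()()BBB => ()()()BB   [B → ( )]
()()()BB => ()()()()B   [B → ( )]
()()()()B => ()()()()()   [B → ( )]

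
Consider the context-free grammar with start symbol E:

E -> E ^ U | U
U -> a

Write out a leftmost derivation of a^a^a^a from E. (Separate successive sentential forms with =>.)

E=>E^U=>E^U^U=>E^U^U^U=>U^U^U^U=>a^U^U^U=>a^a^U^U=>a^a^a^U=>a^a^a^a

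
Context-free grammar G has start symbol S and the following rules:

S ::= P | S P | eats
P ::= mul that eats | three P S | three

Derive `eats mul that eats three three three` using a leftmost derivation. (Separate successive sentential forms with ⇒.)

S ⇒ S P   [S ::= S P]
S P ⇒ S P P   [S ::= S P]
S P P ⇒ S P P P   [S ::= S P]
S P P P ⇒ S P P P P   [S ::= S P]
S P P P P ⇒ eats P P P P   [S ::= eats]
eats P P P P ⇒ eats mul that eats P P P   [P ::= mul that eats]
eats mul that eats P P P ⇒ eats mul that eats three P P   [P ::= three]
eats mul that eats three P P ⇒ eats mul that eats three three P   [P ::= three]
eats mul that eats three three P ⇒ eats mul that eats three three three   [P ::= three]

S ⇒ S P ⇒ S P P ⇒ S P P P ⇒ S P P P P ⇒ eats P P P P ⇒ eats mul that eats P P P ⇒ eats mul that eats three P P ⇒ eats mul that eats three three P ⇒ eats mul that eats three three three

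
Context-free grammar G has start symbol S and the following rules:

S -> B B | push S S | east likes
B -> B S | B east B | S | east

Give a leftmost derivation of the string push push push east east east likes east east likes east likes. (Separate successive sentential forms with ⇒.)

S ⇒ push S S   [S -> push S S]
push S S ⇒ push push S S S   [S -> push S S]
push push S S S ⇒ push push B B S S   [S -> B B]
push push B B S S ⇒ push push S B S S   [B -> S]
push push S B S S ⇒ push push push S S B S S   [S -> push S S]
push push push S S B S S ⇒ push push push B B S B S S   [S -> B B]
push push push B B S B S S ⇒ push push push east B S B S S   [B -> east]
push push push east B S B S S ⇒ push push push east east S B S S   [B -> east]
push push push east east S B S S ⇒ push push push east east east likes B S S   [S -> east likes]
push push push east east east likes B S S ⇒ push push push east east east likes east S S   [B -> east]
push push push east east east likes east S S ⇒ push push push east east east likes east east likes S   [S -> east likes]
push push push east east east likes east east likes S ⇒ push push push east east east likes east east likes east likes   [S -> east likes]

S ⇒ push S S ⇒ push push S S S ⇒ push push B B S S ⇒ push push S B S S ⇒ push push push S S B S S ⇒ push push push B B S B S S ⇒ push push push east B S B S S ⇒ push push push east east S B S S ⇒ push push push east east east likes B S S ⇒ push push push east east east likes east S S ⇒ push push push east east east likes east east likes S ⇒ push push push east east east likes east east likes east likes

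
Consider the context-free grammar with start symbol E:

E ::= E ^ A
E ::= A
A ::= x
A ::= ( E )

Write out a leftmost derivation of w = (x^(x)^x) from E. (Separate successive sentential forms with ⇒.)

E ⇒ A   [E ::= A]
A ⇒ (E)   [A ::= ( E )]
(E) ⇒ (E^A)   [E ::= E ^ A]
(E^A) ⇒ (E^A^A)   [E ::= E ^ A]
(E^A^A) ⇒ (A^A^A)   [E ::= A]
(A^A^A) ⇒ (x^A^A)   [A ::= x]
(x^A^A) ⇒ (x^(E)^A)   [A ::= ( E )]
(x^(E)^A) ⇒ (x^(A)^A)   [E ::= A]
(x^(A)^A) ⇒ (x^(x)^A)   [A ::= x]
(x^(x)^A) ⇒ (x^(x)^x)   [A ::= x]

E ⇒ A ⇒ (E) ⇒ (E^A) ⇒ (E^A^A) ⇒ (A^A^A) ⇒ (x^A^A) ⇒ (x^(E)^A) ⇒ (x^(A)^A) ⇒ (x^(x)^A) ⇒ (x^(x)^x)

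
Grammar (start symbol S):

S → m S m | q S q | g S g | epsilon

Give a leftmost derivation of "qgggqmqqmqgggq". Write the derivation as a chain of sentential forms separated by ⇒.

S⇒qSq⇒qgSgq⇒qggSggq⇒qgggSgggq⇒qgggqSqgggq⇒qgggqmSmqgggq⇒qgggqmqSqmqgggq⇒qgggqmqqmqgggq

S ⇒ qSq   [S → q S q]
qSq ⇒ qgSgq   [S → g S g]
qgSgq ⇒ qggSggq   [S → g S g]
qggSggq ⇒ qgggSgggq   [S → g S g]
qgggSgggq ⇒ qgggqSqgggq   [S → q S q]
qgggqSqgggq ⇒ qgggqmSmqgggq   [S → m S m]
qgggqmSmqgggq ⇒ qgggqmqSqmqgggq   [S → q S q]
qgggqmqSqmqgggq ⇒ qgggqmqqmqgggq   [S → epsilon]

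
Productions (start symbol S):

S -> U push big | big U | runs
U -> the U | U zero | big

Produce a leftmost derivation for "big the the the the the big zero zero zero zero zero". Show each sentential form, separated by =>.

S => big U => big the U => big the the U => big the the the U => big the the the the U => big the the the the U zero => big the the the the U zero zero => big the the the the the U zero zero => big the the the the the U zero zero zero => big the the the the the U zero zero zero zero => big the the the the the U zero zero zero zero zero => big the the the the the big zero zero zero zero zero

S => big U   [S -> big U]
big U => big the U   [U -> the U]
big the U => big the the U   [U -> the U]
big the the U => big the the the U   [U -> the U]
big the the the U => big the the the the U   [U -> the U]
big the the the the U => big the the the the U zero   [U -> U zero]
big the the the the U zero => big the the the the U zero zero   [U -> U zero]
big the the the the U zero zero => big the the the the the U zero zero   [U -> the U]
big the the the the the U zero zero => big the the the the the U zero zero zero   [U -> U zero]
big the the the the the U zero zero zero => big the the the the the U zero zero zero zero   [U -> U zero]
big the the the the the U zero zero zero zero => big the the the the the U zero zero zero zero zero   [U -> U zero]
big the the the the the U zero zero zero zero zero => big the the the the the big zero zero zero zero zero   [U -> big]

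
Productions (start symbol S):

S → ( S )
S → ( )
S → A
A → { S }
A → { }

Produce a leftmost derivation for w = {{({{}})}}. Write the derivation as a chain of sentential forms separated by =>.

S => A => {S} => {A} => {{S}} => {{(S)}} => {{(A)}} => {{({S})}} => {{({A})}} => {{({{}})}}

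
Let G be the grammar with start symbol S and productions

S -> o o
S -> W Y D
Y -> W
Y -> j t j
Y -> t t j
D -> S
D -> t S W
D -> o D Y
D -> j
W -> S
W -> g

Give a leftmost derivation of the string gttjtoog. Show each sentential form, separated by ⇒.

S ⇒ WYD ⇒ gYD ⇒ gttjD ⇒ gttjtSW ⇒ gttjtooW ⇒ gttjtoog

S ⇒ WYD   [S -> W Y D]
WYD ⇒ gYD   [W -> g]
gYD ⇒ gttjD   [Y -> t t j]
gttjD ⇒ gttjtSW   [D -> t S W]
gttjtSW ⇒ gttjtooW   [S -> o o]
gttjtooW ⇒ gttjtoog   [W -> g]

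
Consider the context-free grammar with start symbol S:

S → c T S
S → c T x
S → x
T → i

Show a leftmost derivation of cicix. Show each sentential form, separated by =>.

S => cTS   [S → c T S]
cTS => ciS   [T → i]
ciS => cicTx   [S → c T x]
cicTx => cicix   [T → i]

S => cTS => ciS => cicTx => cicix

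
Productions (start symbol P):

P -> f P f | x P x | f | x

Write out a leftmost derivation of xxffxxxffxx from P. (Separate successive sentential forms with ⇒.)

P ⇒ xPx ⇒ xxPxx ⇒ xxfPfxx ⇒ xxffPffxx ⇒ xxffxPxffxx ⇒ xxffxxxffxx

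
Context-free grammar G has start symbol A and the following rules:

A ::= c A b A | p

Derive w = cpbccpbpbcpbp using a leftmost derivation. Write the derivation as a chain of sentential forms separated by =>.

A => cAbA => cpbA => cpbcAbA => cpbccAbAbA => cpbccpbAbA => cpbccpbpbA => cpbccpbpbcAbA => cpbccpbpbcpbA => cpbccpbpbcpbp

A => cAbA   [A ::= c A b A]
cAbA => cpbA   [A ::= p]
cpbA => cpbcAbA   [A ::= c A b A]
cpbcAbA => cpbccAbAbA   [A ::= c A b A]
cpbccAbAbA => cpbccpbAbA   [A ::= p]
cpbccpbAbA => cpbccpbpbA   [A ::= p]
cpbccpbpbA => cpbccpbpbcAbA   [A ::= c A b A]
cpbccpbpbcAbA => cpbccpbpbcpbA   [A ::= p]
cpbccpbpbcpbA => cpbccpbpbcpbp   [A ::= p]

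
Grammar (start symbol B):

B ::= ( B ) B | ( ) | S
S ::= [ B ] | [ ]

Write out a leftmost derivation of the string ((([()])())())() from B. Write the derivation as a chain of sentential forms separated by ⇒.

B ⇒ (B)B   [B ::= ( B ) B]
(B)B ⇒ ((B)B)B   [B ::= ( B ) B]
((B)B)B ⇒ (((B)B)B)B   [B ::= ( B ) B]
(((B)B)B)B ⇒ (((S)B)B)B   [B ::= S]
(((S)B)B)B ⇒ ((([B])B)B)B   [S ::= [ B ]]
((([B])B)B)B ⇒ ((([()])B)B)B   [B ::= ( )]
((([()])B)B)B ⇒ ((([()])())B)B   [B ::= ( )]
((([()])())B)B ⇒ ((([()])())())B   [B ::= ( )]
((([()])())())B ⇒ ((([()])())())()   [B ::= ( )]

B ⇒ (B)B ⇒ ((B)B)B ⇒ (((B)B)B)B ⇒ (((S)B)B)B ⇒ ((([B])B)B)B ⇒ ((([()])B)B)B ⇒ ((([()])())B)B ⇒ ((([()])())())B ⇒ ((([()])())())()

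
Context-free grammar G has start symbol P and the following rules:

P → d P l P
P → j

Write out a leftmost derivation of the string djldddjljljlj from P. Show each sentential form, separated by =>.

P => dPlP   [P → d P l P]
dPlP => djlP   [P → j]
djlP => djldPlP   [P → d P l P]
djldPlP => djlddPlPlP   [P → d P l P]
djlddPlPlP => djldddPlPlPlP   [P → d P l P]
djldddPlPlPlP => djldddjlPlPlP   [P → j]
djldddjlPlPlP => djldddjljlPlP   [P → j]
djldddjljlPlP => djldddjljljlP   [P → j]
djldddjljljlP => djldddjljljlj   [P → j]

P => dPlP => djlP => djldPlP => djlddPlPlP => djldddPlPlPlP => djldddjlPlPlP => djldddjljlPlP => djldddjljljlP => djldddjljljlj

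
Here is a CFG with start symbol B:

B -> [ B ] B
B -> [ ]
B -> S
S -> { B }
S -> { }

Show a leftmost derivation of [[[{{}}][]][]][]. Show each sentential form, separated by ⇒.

B ⇒ [B]B ⇒ [[B]B]B ⇒ [[[B]B]B]B ⇒ [[[S]B]B]B ⇒ [[[{B}]B]B]B ⇒ [[[{S}]B]B]B ⇒ [[[{{}}]B]B]B ⇒ [[[{{}}][]]B]B ⇒ [[[{{}}][]][]]B ⇒ [[[{{}}][]][]][]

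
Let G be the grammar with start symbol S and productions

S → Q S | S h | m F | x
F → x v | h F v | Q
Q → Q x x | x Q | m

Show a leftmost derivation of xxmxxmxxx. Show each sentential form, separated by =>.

S => QS => QxxS => xQxxS => xxQxxS => xxmxxS => xxmxxQS => xxmxxQxxS => xxmxxmxxS => xxmxxmxxx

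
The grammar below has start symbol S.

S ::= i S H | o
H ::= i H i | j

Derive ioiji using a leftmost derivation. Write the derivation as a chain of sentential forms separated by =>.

S=>iSH=>ioH=>ioiHi=>ioiji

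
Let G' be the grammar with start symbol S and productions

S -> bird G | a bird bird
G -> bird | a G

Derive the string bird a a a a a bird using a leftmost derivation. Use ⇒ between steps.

S ⇒ bird G   [S -> bird G]
bird G ⇒ bird a G   [G -> a G]
bird a G ⇒ bird a a G   [G -> a G]
bird a a G ⇒ bird a a a G   [G -> a G]
bird a a a G ⇒ bird a a a a G   [G -> a G]
bird a a a a G ⇒ bird a a a a a G   [G -> a G]
bird a a a a a G ⇒ bird a a a a a bird   [G -> bird]

S ⇒ bird G ⇒ bird a G ⇒ bird a a G ⇒ bird a a a G ⇒ bird a a a a G ⇒ bird a a a a a G ⇒ bird a a a a a bird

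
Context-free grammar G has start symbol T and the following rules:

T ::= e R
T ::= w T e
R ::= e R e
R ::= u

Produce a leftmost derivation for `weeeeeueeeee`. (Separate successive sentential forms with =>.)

T => wTe   [T ::= w T e]
wTe => weRe   [T ::= e R]
weRe => weeRee   [R ::= e R e]
weeRee => weeeReee   [R ::= e R e]
weeeReee => weeeeReeee   [R ::= e R e]
weeeeReeee => weeeeeReeeee   [R ::= e R e]
weeeeeReeeee => weeeeeueeeee   [R ::= u]

T=>wTe=>weRe=>weeRee=>weeeReee=>weeeeReeee=>weeeeeReeeee=>weeeeeueeeee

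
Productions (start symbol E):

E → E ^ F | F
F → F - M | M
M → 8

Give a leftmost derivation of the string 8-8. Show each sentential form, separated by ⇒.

E ⇒ F   [E → F]
F ⇒ F-M   [F → F - M]
F-M ⇒ M-M   [F → M]
M-M ⇒ 8-M   [M → 8]
8-M ⇒ 8-8   [M → 8]

E ⇒ F ⇒ F-M ⇒ M-M ⇒ 8-M ⇒ 8-8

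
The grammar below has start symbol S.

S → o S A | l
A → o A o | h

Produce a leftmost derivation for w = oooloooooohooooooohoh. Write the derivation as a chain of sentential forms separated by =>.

S => oSA => ooSAA => oooSAAA => ooolAAA => oooloAoAA => ooolooAooAA => oooloooAoooAA => ooolooooAooooAA => oooloooooAoooooAA => ooolooooooAooooooAA => oooloooooohooooooAA => oooloooooohoooooooAoA => oooloooooohooooooohoA => oooloooooohooooooohoh

S => oSA   [S → o S A]
oSA => ooSAA   [S → o S A]
ooSAA => oooSAAA   [S → o S A]
oooSAAA => ooolAAA   [S → l]
ooolAAA => oooloAoAA   [A → o A o]
oooloAoAA => ooolooAooAA   [A → o A o]
ooolooAooAA => oooloooAoooAA   [A → o A o]
oooloooAoooAA => ooolooooAooooAA   [A → o A o]
ooolooooAooooAA => oooloooooAoooooAA   [A → o A o]
oooloooooAoooooAA => ooolooooooAooooooAA   [A → o A o]
ooolooooooAooooooAA => oooloooooohooooooAA   [A → h]
oooloooooohooooooAA => oooloooooohoooooooAoA   [A → o A o]
oooloooooohoooooooAoA => oooloooooohooooooohoA   [A → h]
oooloooooohooooooohoA => oooloooooohooooooohoh   [A → h]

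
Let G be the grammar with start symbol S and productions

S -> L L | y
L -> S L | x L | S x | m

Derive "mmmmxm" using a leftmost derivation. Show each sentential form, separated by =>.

S => LL   [S -> L L]
LL => SxL   [L -> S x]
SxL => LLxL   [S -> L L]
LLxL => mLxL   [L -> m]
mLxL => mSLxL   [L -> S L]
mSLxL => mLLLxL   [S -> L L]
mLLLxL => mmLLxL   [L -> m]
mmLLxL => mmmLxL   [L -> m]
mmmLxL => mmmmxL   [L -> m]
mmmmxL => mmmmxm   [L -> m]

S=>LL=>SxL=>LLxL=>mLxL=>mSLxL=>mLLLxL=>mmLLxL=>mmmLxL=>mmmmxL=>mmmmxm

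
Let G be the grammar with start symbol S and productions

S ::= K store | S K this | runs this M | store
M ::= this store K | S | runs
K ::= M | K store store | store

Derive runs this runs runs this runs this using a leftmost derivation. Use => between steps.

S => S K this   [S ::= S K this]
S K this => runs this M K this   [S ::= runs this M]
runs this M K this => runs this runs K this   [M ::= runs]
runs this runs K this => runs this runs M this   [K ::= M]
runs this runs M this => runs this runs S this   [M ::= S]
runs this runs S this => runs this runs runs this M this   [S ::= runs this M]
runs this runs runs this M this => runs this runs runs this runs this   [M ::= runs]

S => S K this => runs this M K this => runs this runs K this => runs this runs M this => runs this runs S this => runs this runs runs this M this => runs this runs runs this runs this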